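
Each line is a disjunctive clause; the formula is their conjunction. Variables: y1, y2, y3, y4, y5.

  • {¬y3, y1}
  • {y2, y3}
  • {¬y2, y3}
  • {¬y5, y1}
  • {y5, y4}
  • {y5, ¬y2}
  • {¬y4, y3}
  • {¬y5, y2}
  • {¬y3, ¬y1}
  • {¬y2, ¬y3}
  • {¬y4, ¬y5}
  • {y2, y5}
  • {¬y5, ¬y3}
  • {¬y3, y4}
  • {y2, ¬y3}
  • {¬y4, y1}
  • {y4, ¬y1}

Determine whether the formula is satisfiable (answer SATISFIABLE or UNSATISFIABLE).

UNSATISFIABLE

y3 = True:
  propagation gives y1=True; an empty clause results — contradiction.
y3 = False:
  propagation gives y2=True; an empty clause results — contradiction.
Every branch closes, so no satisfying assignment exists.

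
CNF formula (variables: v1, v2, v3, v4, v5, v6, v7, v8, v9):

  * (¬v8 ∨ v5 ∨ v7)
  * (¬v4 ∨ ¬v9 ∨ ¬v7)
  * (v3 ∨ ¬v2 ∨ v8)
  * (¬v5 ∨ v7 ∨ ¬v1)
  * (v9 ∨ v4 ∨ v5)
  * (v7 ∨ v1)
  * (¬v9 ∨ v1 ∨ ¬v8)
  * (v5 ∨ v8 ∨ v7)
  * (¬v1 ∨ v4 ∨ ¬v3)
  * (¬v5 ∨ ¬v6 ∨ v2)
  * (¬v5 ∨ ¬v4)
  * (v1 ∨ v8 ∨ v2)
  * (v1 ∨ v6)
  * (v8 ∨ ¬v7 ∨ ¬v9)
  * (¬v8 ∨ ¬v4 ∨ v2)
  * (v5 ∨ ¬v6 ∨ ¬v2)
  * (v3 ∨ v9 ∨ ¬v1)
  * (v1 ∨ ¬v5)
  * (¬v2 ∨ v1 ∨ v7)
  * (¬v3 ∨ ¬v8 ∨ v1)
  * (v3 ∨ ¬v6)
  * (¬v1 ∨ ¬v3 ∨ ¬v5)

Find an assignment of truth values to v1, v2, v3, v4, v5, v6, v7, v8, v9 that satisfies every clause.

v1=1, v2=0, v3=0, v4=0, v5=1, v6=0, v7=1, v8=1, v9=1

Check each clause:
  1. (v5 ∨ v7 ∨ ¬v8) — v5 is true.
  2. (¬v7 ∨ ¬v4 ∨ ¬v9) — ¬v4 is true.
  3. (¬v2 ∨ v8 ∨ v3) — v8 is true.
  4. (v7 ∨ ¬v1 ∨ ¬v5) — v7 is true.
  5. (v9 ∨ v4 ∨ v5) — v9 is true.
  6. (v7 ∨ v1) — v1 is true.
  7. (v1 ∨ ¬v8 ∨ ¬v9) — v1 is true.
  8. (v8 ∨ v5 ∨ v7) — v8 is true.
  9. (¬v1 ∨ v4 ∨ ¬v3) — ¬v3 is true.
  10. (v2 ∨ ¬v5 ∨ ¬v6) — ¬v6 is true.
  11. (¬v5 ∨ ¬v4) — ¬v4 is true.
  12. (v1 ∨ v2 ∨ v8) — v8 is true.
  13. (v6 ∨ v1) — v1 is true.
  14. (¬v9 ∨ v8 ∨ ¬v7) — v8 is true.
  15. (¬v4 ∨ v2 ∨ ¬v8) — ¬v4 is true.
  16. (¬v2 ∨ v5 ∨ ¬v6) — ¬v6 is true.
  17. (¬v1 ∨ v9 ∨ v3) — v9 is true.
  18. (v1 ∨ ¬v5) — v1 is true.
  19. (v7 ∨ v1 ∨ ¬v2) — v1 is true.
  20. (¬v8 ∨ ¬v3 ∨ v1) — v1 is true.
  21. (¬v6 ∨ v3) — ¬v6 is true.
  22. (¬v3 ∨ ¬v5 ∨ ¬v1) — ¬v3 is true.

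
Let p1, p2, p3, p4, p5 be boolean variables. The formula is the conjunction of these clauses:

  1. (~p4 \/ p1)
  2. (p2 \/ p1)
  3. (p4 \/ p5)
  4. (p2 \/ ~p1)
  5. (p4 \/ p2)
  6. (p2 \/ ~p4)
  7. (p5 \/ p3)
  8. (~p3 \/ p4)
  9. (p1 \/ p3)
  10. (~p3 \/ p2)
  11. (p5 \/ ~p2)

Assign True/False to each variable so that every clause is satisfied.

p1=True, p2=True, p3=False, p4=True, p5=True

Pure literal: p5 appears only positively; assign p5 = True.
Try p1 = True.
  then p2 is forced to True.
Branch on p3: take p3 = False.
p4 is now unconstrained; take p4 = True.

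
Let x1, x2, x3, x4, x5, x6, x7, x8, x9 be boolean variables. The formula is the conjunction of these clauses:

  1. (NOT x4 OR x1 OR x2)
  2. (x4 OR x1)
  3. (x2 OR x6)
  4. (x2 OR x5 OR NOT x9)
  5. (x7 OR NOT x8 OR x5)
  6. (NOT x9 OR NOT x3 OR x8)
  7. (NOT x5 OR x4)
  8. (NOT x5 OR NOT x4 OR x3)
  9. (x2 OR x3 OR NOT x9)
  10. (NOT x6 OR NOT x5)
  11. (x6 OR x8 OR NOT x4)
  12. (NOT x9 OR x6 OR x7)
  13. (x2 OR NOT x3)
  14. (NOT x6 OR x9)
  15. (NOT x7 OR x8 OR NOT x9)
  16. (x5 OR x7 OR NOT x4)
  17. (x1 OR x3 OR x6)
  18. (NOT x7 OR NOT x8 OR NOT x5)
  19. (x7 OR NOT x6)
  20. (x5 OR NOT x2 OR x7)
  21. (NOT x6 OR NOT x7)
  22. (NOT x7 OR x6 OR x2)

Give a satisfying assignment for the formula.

x1=T, x2=T, x3=T, x4=T, x5=F, x6=F, x7=T, x8=T, x9=T

x1 occurs only positively in the remaining clauses — set x1 = True.
Try x2 = True.
Set x3 = True and propagate.
Set x4 = True and propagate.
The remaining clauses are satisfied by x5 = False, x6 = False, x7 = True, x8 = True, x9 = True.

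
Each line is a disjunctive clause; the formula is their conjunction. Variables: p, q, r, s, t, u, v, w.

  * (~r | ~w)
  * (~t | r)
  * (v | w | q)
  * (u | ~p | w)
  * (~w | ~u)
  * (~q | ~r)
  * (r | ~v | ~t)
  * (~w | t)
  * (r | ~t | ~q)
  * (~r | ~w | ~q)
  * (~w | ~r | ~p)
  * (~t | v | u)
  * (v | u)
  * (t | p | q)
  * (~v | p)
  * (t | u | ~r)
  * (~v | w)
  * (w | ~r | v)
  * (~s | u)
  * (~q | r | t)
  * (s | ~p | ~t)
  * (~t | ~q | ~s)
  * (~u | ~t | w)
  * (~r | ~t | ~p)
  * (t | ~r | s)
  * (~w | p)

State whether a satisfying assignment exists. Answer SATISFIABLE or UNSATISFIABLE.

t = True:
  propagation gives r=True, w=False, q=False, v=True; an empty clause results — contradiction.
t = False:
  propagation gives w=False, v=False, q=True, r=False; an empty clause results — contradiction.
Every branch closes, so no satisfying assignment exists.

UNSATISFIABLE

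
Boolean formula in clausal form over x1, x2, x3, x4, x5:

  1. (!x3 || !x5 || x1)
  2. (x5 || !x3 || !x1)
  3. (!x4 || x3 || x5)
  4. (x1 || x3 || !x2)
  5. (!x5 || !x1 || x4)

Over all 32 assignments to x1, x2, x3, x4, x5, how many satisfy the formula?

13

Split on x1, then x3.
  x1=1, x3=1: remaining (x2,x4,x5) ∈ {(0,1,1); (1,1,1)} — 2.
  x1=1, x3=0: remaining (x2,x4,x5) ∈ {(0,0,0); (0,1,1); (1,0,0); (1,1,1)} — 4.
  x1=0, x3=1: remaining (x2,x4,x5) ∈ {(0,0,0); (0,1,0); (1,0,0); (1,1,0)} — 4.
  x1=0, x3=0: remaining (x2,x4,x5) ∈ {(0,0,0); (0,0,1); (0,1,1)} — 3.
Total: 2 + 4 + 4 + 3 = 13.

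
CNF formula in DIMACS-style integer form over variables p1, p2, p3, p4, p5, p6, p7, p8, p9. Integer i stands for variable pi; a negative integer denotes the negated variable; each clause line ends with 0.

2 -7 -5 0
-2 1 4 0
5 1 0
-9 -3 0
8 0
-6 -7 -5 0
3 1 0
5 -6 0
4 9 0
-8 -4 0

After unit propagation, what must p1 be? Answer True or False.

True

(p8) stands alone — p8 = True.
(!p4 || !p8) with p8 = True leaves only !p4, so p4 = False.
(p4 || p9) with p4 = False leaves only p9, so p9 = True.
(!p3 || !p9): since p9 = True, the clause reduces to (!p3). p3 = False.
In (p1 || p3), p3 is now false; p1 must hold, so p1 = True.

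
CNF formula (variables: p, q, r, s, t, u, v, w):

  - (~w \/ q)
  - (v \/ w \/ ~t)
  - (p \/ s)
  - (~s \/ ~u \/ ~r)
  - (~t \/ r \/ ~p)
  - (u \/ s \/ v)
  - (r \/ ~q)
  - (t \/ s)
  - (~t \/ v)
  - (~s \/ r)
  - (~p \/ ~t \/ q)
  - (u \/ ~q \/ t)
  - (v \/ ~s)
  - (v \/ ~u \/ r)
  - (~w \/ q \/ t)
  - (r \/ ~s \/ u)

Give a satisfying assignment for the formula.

p=T, q=T, r=T, s=F, t=T, u=F, v=T, w=F

Pure literal: v appears only positively; assign v = True.
Try p = True.
Branch on q: take q = True.
  then r is forced to True.
Try s = False.
  then t is forced to True.
u, w are now unconstrained; take u = False, w = False.
Check each clause:
  1. (~w \/ q) — ~w is true.
  2. (w \/ v \/ ~t) — v is true.
  3. (s \/ p) — p is true.
  4. (~r \/ ~u \/ ~s) — ~u is true.
  5. (r \/ ~p \/ ~t) — r is true.
  6. (v \/ u \/ s) — v is true.
  7. (~q \/ r) — r is true.
  8. (t \/ s) — t is true.
  9. (~t \/ v) — v is true.
  10. (r \/ ~s) — r is true.
  11. (~p \/ q \/ ~t) — q is true.
  12. (t \/ ~q \/ u) — t is true.
  13. (~s \/ v) — ~s is true.
  14. (r \/ ~u \/ v) — ~u is true.
  15. (t \/ ~w \/ q) — ~w is true.
  16. (r \/ ~s \/ u) — r is true.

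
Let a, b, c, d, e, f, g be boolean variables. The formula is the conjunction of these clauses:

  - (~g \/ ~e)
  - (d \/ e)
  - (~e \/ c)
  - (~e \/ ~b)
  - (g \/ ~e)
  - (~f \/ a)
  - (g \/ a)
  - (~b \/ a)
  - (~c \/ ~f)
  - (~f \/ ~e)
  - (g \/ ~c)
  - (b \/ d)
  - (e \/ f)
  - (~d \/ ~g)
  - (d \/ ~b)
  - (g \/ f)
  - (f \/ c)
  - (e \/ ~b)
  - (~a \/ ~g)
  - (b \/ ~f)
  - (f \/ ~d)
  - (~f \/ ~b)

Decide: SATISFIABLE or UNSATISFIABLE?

UNSATISFIABLE

f = True:
  propagation gives a=True, c=False, e=False, d=True; an empty clause results — contradiction.
f = False:
  propagation gives e=True, g=False; an empty clause results — contradiction.
Every branch closes, so no satisfying assignment exists.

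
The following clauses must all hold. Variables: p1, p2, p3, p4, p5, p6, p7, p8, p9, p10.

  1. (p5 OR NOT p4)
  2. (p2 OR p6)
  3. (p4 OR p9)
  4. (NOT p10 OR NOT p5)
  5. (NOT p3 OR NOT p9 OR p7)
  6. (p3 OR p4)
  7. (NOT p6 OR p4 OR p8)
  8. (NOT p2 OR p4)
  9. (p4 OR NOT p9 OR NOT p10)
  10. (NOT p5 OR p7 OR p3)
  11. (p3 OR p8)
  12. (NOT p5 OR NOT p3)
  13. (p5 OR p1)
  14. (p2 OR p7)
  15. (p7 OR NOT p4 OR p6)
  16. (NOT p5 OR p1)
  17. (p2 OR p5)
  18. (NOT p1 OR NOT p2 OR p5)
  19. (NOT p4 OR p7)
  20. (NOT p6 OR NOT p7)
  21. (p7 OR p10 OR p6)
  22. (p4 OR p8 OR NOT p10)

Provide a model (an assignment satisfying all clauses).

p8 occurs only positively in the remaining clauses — set p8 = True.
Set p1 = True and propagate.
Branch on p2: take p2 = True.
  then p4 is forced to True.
  then p5 is forced to True.
  then p10 is forced to False.
  then p3 is forced to False.
  then p7 is forced to True.
  then p6 is forced to False.
p9 is now unconstrained; take p9 = True.
Check each clause:
  1. (p5 OR NOT p4) — p5 is true.
  2. (p2 OR p6) — p2 is true.
  3. (p4 OR p9) — p9 is true.
  4. (NOT p5 OR NOT p10) — NOT p10 is true.
  5. (NOT p3 OR p7 OR NOT p9) — p7 is true.
  6. (p4 OR p3) — p4 is true.
  7. (p4 OR NOT p6 OR p8) — p8 is true.
  8. (NOT p2 OR p4) — p4 is true.
  9. (NOT p10 OR NOT p9 OR p4) — p4 is true.
  10. (NOT p5 OR p3 OR p7) — p7 is true.
  11. (p8 OR p3) — p8 is true.
  12. (NOT p5 OR NOT p3) — NOT p3 is true.
  13. (p1 OR p5) — p1 is true.
  14. (p2 OR p7) — p2 is true.
  15. (p7 OR p6 OR NOT p4) — p7 is true.
  16. (p1 OR NOT p5) — p1 is true.
  17. (p2 OR p5) — p2 is true.
  18. (NOT p2 OR p5 OR NOT p1) — p5 is true.
  19. (p7 OR NOT p4) — p7 is true.
  20. (NOT p6 OR NOT p7) — NOT p6 is true.
  21. (p6 OR p7 OR p10) — p7 is true.
  22. (p8 OR NOT p10 OR p4) — p8 is true.

p1=T, p2=T, p3=F, p4=T, p5=T, p6=F, p7=T, p8=T, p9=T, p10=F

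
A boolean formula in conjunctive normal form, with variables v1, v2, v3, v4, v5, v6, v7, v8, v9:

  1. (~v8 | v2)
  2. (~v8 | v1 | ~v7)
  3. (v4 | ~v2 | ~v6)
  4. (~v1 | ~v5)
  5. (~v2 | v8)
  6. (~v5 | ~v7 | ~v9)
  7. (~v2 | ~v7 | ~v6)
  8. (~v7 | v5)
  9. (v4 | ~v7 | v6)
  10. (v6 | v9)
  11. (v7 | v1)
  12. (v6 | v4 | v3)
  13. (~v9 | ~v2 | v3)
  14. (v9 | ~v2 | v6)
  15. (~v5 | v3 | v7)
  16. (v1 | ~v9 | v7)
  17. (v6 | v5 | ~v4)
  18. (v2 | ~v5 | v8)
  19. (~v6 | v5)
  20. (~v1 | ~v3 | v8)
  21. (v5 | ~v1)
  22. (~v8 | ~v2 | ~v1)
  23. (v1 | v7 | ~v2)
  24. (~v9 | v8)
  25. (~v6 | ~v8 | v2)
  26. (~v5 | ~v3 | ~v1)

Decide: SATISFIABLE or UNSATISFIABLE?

v2 = True:
  propagation gives v8=True, v1=False, v7=False; an empty clause results — contradiction.
v2 = False:
  propagation gives v8=False, v5=False, v7=False, v1=True; an empty clause results — contradiction.
Every branch closes, so no satisfying assignment exists.

UNSATISFIABLE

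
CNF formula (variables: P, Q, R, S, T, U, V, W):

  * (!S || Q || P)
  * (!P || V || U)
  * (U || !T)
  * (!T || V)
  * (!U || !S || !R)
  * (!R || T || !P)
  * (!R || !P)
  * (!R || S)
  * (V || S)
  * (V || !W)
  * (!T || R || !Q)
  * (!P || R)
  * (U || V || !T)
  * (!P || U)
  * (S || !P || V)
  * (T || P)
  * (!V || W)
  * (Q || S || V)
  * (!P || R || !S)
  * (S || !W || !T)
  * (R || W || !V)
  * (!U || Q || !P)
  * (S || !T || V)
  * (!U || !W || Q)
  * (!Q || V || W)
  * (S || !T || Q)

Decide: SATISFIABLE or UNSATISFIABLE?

V = True:
  P = True:
    propagation gives R=False; an empty clause results — contradiction.
  P = False:
    propagation gives T=True, U=True, S=True, Q=True; an empty clause results — contradiction.
V = False:
  propagation gives T=False, S=True, W=False, P=True; an empty clause results — contradiction.
Every branch closes, so no satisfying assignment exists.

UNSATISFIABLE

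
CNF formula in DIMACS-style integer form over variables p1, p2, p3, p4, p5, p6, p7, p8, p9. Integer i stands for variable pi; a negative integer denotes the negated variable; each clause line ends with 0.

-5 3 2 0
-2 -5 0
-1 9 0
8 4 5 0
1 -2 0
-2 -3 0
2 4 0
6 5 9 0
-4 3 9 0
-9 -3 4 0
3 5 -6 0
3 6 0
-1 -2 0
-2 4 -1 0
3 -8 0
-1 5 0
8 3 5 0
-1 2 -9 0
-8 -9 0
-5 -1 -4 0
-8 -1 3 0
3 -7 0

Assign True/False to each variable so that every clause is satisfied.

Try p1 = False.
  then p2 is forced to False.
  then p4 is forced to True.
Branch on p3: take p3 = True.
For the remaining variables, p5 = False, p6 = False, p7 = True, p8 = False, p9 = True works.

p1=0, p2=0, p3=1, p4=1, p5=0, p6=0, p7=1, p8=0, p9=1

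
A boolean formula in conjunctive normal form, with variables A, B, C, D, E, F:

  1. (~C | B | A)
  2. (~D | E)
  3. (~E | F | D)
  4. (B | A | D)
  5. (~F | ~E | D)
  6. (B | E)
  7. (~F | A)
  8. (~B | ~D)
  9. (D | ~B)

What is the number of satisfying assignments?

5

The models are:
  A=F B=F C=F D=T E=T F=F
  A=T B=F C=F D=T E=T F=F
  A=T B=F C=F D=T E=T F=T
  A=T B=F C=T D=T E=T F=F
  A=T B=F C=T D=T E=T F=T
Count: 5.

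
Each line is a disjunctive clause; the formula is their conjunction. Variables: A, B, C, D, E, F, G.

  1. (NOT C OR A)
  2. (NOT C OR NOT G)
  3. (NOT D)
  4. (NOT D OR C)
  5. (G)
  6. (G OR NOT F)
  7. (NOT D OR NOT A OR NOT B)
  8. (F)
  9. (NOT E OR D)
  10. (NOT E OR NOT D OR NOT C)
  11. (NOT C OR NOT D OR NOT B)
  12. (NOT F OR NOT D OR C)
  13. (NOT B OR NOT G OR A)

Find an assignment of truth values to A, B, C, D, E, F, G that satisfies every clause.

A=True, B=False, C=False, D=False, E=False, F=True, G=True

Unit propagation: (NOT D) forces D = False.
Unit propagation: (G) forces G = True.
Unit propagation: (NOT C) forces C = False.
(F) is a unit clause, so F = True.
(NOT E) is a unit clause, so E = False.
Pure literal: A appears only positively; assign A = True.
B occurs only negated in the remaining clauses — set B = False.
Every clause has at least one true literal under this assignment.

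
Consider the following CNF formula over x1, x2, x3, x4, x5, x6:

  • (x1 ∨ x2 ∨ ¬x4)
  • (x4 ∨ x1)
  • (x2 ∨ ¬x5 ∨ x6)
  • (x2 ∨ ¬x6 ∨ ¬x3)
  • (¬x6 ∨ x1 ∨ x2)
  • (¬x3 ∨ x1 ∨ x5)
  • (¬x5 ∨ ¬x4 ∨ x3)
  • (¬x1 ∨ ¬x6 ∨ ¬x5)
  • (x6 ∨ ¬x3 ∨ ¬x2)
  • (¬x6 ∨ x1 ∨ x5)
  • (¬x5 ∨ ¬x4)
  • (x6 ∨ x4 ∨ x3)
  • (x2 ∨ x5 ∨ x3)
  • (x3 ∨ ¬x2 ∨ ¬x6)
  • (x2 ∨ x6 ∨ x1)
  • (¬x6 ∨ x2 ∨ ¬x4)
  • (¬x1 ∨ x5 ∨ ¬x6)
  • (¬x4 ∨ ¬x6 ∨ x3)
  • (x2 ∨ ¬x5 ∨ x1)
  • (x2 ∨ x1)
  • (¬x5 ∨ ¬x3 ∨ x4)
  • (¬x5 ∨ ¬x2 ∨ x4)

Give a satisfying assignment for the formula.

x1=T, x2=T, x3=F, x4=T, x5=F, x6=F

Check each clause:
  1. (¬x4 ∨ x1 ∨ x2) — x1 is true.
  2. (x1 ∨ x4) — x1 is true.
  3. (x2 ∨ x6 ∨ ¬x5) — x2 is true.
  4. (x2 ∨ ¬x6 ∨ ¬x3) — x2 is true.
  5. (x1 ∨ x2 ∨ ¬x6) — x1 is true.
  6. (x1 ∨ x5 ∨ ¬x3) — x1 is true.
  7. (¬x4 ∨ x3 ∨ ¬x5) — ¬x5 is true.
  8. (¬x6 ∨ ¬x1 ∨ ¬x5) — ¬x6 is true.
  9. (¬x3 ∨ ¬x2 ∨ x6) — ¬x3 is true.
  10. (¬x6 ∨ x5 ∨ x1) — x1 is true.
  11. (¬x5 ∨ ¬x4) — ¬x5 is true.
  12. (x4 ∨ x3 ∨ x6) — x4 is true.
  13. (x3 ∨ x2 ∨ x5) — x2 is true.
  14. (¬x2 ∨ ¬x6 ∨ x3) — ¬x6 is true.
  15. (x2 ∨ x1 ∨ x6) — x1 is true.
  16. (¬x4 ∨ ¬x6 ∨ x2) — ¬x6 is true.
  17. (¬x6 ∨ x5 ∨ ¬x1) — ¬x6 is true.
  18. (¬x6 ∨ x3 ∨ ¬x4) — ¬x6 is true.
  19. (x1 ∨ x2 ∨ ¬x5) — x1 is true.
  20. (x1 ∨ x2) — x1 is true.
  21. (¬x5 ∨ x4 ∨ ¬x3) — ¬x5 is true.
  22. (x4 ∨ ¬x2 ∨ ¬x5) — ¬x5 is true.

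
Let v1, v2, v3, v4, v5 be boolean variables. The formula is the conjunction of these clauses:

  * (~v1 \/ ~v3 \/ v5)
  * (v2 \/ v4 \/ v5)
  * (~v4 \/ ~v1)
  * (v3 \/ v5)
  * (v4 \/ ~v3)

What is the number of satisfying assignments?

Case analysis on v3 and v4:
  v3=1, v4=1: remaining (v1,v2,v5) ∈ {(0,0,0); (0,0,1); (0,1,0); (0,1,1)} — 4.
  v3=1, v4=0: a clause becomes empty — 0.
  v3=0, v4=1: remaining (v1,v2,v5) ∈ {(0,0,1); (0,1,1)} — 2.
  v3=0, v4=0: remaining (v1,v2,v5) ∈ {(0,0,1); (0,1,1); (1,0,1); (1,1,1)} — 4.
Total: 4 + 0 + 2 + 4 = 10.

10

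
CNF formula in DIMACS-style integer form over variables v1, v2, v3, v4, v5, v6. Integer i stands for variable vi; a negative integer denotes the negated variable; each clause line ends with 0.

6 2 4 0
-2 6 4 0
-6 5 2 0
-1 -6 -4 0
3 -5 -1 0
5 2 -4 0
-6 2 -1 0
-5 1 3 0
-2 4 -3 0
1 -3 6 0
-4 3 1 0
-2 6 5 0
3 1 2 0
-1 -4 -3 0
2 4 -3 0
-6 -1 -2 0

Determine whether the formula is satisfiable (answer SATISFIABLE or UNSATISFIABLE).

SATISFIABLE

Try v1 = False.
Branch on v2: take v2 = True.
Branch on v3: take v3 = True.
  then v4 is forced to True.
  then v6 is forced to True.
v5 is now unconstrained; take v5 = False.
So v1=0, v2=1, v3=1, v4=1, v5=0, v6=1 is a satisfying assignment.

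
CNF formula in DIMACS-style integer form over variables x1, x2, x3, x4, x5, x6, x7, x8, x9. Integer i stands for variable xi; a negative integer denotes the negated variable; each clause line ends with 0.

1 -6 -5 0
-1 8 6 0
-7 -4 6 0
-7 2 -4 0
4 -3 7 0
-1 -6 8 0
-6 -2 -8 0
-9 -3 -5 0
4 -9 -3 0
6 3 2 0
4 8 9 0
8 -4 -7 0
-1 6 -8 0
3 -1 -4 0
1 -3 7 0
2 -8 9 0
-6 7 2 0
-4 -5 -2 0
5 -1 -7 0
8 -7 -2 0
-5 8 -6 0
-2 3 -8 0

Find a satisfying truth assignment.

x1=F, x2=T, x3=F, x4=T, x5=F, x6=T, x7=F, x8=F, x9=F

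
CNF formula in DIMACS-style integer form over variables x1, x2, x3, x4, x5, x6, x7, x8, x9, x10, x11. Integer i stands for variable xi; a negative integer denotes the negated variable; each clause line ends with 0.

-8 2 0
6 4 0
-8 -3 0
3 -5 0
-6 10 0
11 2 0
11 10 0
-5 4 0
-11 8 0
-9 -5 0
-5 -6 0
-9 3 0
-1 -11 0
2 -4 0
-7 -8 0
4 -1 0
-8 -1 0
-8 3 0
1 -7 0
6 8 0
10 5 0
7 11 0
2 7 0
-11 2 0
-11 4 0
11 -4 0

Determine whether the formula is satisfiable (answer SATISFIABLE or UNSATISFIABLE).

x11 = True:
  propagation gives x8=True, x2=True, x3=False; an empty clause results — contradiction.
x11 = False:
  propagation gives x2=True, x10=True, x7=True, x8=False; an empty clause results — contradiction.
Every branch closes, so no satisfying assignment exists.

UNSATISFIABLE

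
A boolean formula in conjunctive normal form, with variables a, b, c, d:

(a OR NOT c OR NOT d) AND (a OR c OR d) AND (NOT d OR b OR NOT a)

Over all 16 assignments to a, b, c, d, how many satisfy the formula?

10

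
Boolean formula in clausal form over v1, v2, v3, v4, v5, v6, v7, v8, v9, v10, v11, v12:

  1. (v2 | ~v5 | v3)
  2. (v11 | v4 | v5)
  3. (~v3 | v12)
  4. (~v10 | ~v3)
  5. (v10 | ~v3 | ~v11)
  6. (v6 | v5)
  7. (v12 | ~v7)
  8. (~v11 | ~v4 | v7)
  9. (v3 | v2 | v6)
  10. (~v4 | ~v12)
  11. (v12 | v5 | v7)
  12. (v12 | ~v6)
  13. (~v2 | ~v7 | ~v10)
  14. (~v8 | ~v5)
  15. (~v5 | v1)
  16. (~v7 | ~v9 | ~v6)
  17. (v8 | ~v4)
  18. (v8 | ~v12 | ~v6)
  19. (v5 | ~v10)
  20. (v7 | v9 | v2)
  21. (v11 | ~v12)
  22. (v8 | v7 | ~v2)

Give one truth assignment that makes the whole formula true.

v1=F, v2=F, v3=F, v4=F, v5=F, v6=T, v7=T, v8=T, v9=F, v10=F, v11=T, v12=T

Check each clause:
  1. (v2 | ~v5 | v3) — ~v5 is true.
  2. (v11 | v5 | v4) — v11 is true.
  3. (v12 | ~v3) — v12 is true.
  4. (~v3 | ~v10) — ~v3 is true.
  5. (~v3 | v10 | ~v11) — ~v3 is true.
  6. (v6 | v5) — v6 is true.
  7. (v12 | ~v7) — v12 is true.
  8. (~v4 | ~v11 | v7) — ~v4 is true.
  9. (v3 | v2 | v6) — v6 is true.
  10. (~v12 | ~v4) — ~v4 is true.
  11. (v5 | v12 | v7) — v12 is true.
  12. (v12 | ~v6) — v12 is true.
  13. (~v10 | ~v7 | ~v2) — ~v2 is true.
  14. (~v5 | ~v8) — ~v5 is true.
  15. (~v5 | v1) — ~v5 is true.
  16. (~v7 | ~v6 | ~v9) — ~v9 is true.
  17. (~v4 | v8) — v8 is true.
  18. (v8 | ~v6 | ~v12) — v8 is true.
  19. (v5 | ~v10) — ~v10 is true.
  20. (v7 | v9 | v2) — v7 is true.
  21. (v11 | ~v12) — v11 is true.
  22. (v7 | ~v2 | v8) — v8 is true.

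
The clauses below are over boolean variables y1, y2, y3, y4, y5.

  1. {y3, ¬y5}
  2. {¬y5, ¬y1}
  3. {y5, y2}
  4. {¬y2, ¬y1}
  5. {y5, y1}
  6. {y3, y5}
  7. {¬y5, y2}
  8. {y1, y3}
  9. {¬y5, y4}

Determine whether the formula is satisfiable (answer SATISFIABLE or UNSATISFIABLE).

SATISFIABLE

y3 occurs only positively in the remaining clauses — set y3 = True.
y4 occurs only positively in the remaining clauses — set y4 = True.
Set y1 = False and propagate.
  then y5 is forced to True.
  then y2 is forced to True.
Every clause has at least one true literal under this assignment.
So y1=0, y2=1, y3=1, y4=1, y5=1 is a satisfying assignment.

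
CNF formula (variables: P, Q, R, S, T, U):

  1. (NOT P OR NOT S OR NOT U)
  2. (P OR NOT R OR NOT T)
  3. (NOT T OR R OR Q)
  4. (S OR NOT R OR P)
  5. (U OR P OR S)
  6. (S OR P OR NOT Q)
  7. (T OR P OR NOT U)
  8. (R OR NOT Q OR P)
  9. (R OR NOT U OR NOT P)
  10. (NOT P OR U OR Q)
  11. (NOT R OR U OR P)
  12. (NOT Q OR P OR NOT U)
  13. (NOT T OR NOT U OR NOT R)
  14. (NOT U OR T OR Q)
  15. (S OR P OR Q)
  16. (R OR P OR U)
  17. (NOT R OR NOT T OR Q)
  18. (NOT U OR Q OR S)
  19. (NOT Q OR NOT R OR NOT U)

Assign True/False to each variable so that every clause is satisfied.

P=True, Q=True, R=True, S=True, T=True, U=False

Branch on P: take P = True.
For the remaining variables, Q = True, R = True, S = True, T = True, U = False works.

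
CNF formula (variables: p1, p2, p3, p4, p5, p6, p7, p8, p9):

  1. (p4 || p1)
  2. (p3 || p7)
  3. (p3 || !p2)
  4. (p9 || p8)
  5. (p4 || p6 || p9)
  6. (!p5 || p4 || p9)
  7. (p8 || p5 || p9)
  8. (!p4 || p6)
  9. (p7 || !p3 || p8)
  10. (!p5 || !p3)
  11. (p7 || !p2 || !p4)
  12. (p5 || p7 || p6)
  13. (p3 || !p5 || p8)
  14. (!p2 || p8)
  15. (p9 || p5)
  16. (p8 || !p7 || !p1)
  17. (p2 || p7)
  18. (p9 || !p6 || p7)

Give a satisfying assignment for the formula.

p1=T, p2=T, p3=T, p4=F, p5=F, p6=T, p7=F, p8=T, p9=T

p8 occurs only positively in the remaining clauses — set p8 = True.
p9 occurs only positively in the remaining clauses — set p9 = True.
Branch on p1: take p1 = True.
Branch on p2: take p2 = True.
  then p3 is forced to True.
  then p5 is forced to False.
The remaining clauses are satisfied by p4 = False, p6 = True, p7 = False.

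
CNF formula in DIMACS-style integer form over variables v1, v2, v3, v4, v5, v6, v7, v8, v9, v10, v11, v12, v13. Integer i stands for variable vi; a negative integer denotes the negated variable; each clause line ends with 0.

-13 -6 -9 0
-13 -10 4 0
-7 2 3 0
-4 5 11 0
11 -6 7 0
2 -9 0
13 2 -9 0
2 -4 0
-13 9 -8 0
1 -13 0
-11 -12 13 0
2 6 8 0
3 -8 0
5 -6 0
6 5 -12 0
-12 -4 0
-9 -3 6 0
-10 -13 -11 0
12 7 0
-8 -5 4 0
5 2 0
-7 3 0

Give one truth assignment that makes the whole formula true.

Pure literal: v1 appears only positively; assign v1 = True.
Pure literal: v2 appears only positively; assign v2 = True.
Branch on v3: take v3 = True.
Try v4 = False.
Try v5 = True.
  then v8 is forced to False.
For the remaining variables, v6 = False, v7 = True, v9 = False, v10 = False, v11 = True, v12 = False, v13 = True works.

v1 = T, v2 = T, v3 = T, v4 = F, v5 = T, v6 = F, v7 = T, v8 = F, v9 = F, v10 = F, v11 = T, v12 = F, v13 = T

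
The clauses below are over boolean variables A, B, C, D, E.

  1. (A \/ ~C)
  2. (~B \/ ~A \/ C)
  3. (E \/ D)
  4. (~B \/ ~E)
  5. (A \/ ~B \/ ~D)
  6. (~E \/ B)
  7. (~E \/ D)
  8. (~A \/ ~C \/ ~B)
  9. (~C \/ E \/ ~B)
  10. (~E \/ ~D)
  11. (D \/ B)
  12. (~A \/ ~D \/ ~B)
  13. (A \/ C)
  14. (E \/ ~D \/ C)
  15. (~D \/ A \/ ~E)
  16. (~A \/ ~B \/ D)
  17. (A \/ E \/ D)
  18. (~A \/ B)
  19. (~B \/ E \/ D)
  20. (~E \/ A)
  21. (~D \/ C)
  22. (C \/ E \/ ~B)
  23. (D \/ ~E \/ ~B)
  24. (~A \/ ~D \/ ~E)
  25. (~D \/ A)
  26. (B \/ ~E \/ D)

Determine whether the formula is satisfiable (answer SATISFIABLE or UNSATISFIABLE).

UNSATISFIABLE

D = True:
  propagation gives E=False, C=True, A=True, B=False; an empty clause results — contradiction.
D = False:
  propagation gives E=True; an empty clause results — contradiction.
Every branch closes, so no satisfying assignment exists.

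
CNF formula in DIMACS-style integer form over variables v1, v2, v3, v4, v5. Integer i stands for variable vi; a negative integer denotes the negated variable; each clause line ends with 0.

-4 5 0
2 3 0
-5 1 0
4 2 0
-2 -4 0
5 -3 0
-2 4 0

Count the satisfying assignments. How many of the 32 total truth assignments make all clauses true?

1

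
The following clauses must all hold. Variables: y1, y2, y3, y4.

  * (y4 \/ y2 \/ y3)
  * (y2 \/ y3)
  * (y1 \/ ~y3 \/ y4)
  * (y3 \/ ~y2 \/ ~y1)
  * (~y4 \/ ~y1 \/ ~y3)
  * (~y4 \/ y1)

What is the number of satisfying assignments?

3

The models are:
  y1=0 y2=1 y3=0 y4=0
  y1=1 y2=0 y3=1 y4=0
  y1=1 y2=1 y3=1 y4=0
That's 3 in total.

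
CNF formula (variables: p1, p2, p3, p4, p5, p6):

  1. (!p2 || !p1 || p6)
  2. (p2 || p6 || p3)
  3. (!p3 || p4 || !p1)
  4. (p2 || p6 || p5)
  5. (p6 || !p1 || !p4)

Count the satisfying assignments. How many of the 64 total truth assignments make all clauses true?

38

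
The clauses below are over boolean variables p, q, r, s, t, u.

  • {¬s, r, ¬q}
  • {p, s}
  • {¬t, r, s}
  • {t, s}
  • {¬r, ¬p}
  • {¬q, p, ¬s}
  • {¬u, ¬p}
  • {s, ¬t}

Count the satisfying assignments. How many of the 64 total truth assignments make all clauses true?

10

Case analysis on s and p:
  s=1, p=1: remaining (q,r,t,u) ∈ {(0,0,0,0); (0,0,1,0)} — 2.
  s=1, p=0: forces q=0; r, t, u free → 2^3 = 8.
  s=0, p=1: a clause becomes empty — 0.
  s=0, p=0: a clause becomes empty — 0.
Total: 2 + 8 + 0 + 0 = 10.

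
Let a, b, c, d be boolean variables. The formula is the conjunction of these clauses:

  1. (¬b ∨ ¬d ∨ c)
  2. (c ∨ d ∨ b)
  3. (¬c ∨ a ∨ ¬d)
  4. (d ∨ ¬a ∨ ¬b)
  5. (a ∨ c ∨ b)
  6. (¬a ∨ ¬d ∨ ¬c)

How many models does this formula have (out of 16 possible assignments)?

The models are:
  a=0 b=0 c=1 d=0
  a=0 b=1 c=0 d=0
  a=0 b=1 c=1 d=0
  a=1 b=0 c=0 d=1
  a=1 b=0 c=1 d=0
Count: 5.

5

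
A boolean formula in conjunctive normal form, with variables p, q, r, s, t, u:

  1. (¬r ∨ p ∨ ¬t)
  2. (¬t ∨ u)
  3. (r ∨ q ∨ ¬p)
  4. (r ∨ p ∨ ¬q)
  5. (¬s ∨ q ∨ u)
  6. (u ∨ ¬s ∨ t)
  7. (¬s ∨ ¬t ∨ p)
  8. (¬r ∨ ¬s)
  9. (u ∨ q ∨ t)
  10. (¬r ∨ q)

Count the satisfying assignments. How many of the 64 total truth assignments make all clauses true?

13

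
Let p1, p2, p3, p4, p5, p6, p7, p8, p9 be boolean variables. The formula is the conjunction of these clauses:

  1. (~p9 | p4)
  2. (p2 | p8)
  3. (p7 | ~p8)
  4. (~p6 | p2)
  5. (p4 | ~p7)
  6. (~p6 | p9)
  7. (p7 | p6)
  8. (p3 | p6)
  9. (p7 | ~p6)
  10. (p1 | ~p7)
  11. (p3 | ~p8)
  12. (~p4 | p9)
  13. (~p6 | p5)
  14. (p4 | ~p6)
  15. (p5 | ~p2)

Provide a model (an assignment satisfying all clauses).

p1 = 1  p2 = 1  p3 = 1  p4 = 1  p5 = 1  p6 = 0  p7 = 1  p8 = 0  p9 = 1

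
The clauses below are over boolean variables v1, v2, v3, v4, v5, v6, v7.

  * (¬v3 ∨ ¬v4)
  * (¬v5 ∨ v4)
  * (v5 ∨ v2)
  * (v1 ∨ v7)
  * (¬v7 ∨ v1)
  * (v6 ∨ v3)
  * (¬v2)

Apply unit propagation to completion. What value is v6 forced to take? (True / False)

True

(¬v2) stands alone — v2 = False.
(v2 ∨ v5) with v2 = False leaves only v5, so v5 = True.
From (¬v5 ∨ v4) and v5 = True: v4 = True.
(¬v3 ∨ ¬v4): since v4 = True, the clause reduces to (¬v3). v3 = False.
(v6 ∨ v3): since v3 = False, the clause reduces to (v6). v6 = True.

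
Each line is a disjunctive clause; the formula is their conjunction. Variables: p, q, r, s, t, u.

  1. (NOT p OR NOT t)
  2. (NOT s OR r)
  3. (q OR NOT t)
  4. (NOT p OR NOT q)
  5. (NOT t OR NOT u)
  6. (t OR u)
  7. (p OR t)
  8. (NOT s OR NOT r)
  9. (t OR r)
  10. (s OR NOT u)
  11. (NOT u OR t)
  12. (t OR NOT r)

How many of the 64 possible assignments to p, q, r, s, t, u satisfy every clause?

Satisfying assignments:
  p=0 q=1 r=0 s=0 t=1 u=0
  p=0 q=1 r=1 s=0 t=1 u=0
Count: 2.

2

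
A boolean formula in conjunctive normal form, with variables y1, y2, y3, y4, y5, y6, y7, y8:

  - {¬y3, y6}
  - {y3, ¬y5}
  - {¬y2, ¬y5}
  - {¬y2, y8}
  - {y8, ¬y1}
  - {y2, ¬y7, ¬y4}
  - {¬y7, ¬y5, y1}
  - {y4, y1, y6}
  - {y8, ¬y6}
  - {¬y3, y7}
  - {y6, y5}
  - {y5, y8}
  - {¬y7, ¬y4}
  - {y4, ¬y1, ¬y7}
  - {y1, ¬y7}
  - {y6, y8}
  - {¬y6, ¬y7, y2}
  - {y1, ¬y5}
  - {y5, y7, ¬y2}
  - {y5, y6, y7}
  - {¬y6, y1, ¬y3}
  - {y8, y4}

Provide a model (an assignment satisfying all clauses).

y1=1  y2=0  y3=0  y4=0  y5=0  y6=1  y7=0  y8=1

Check each clause:
  1. {y6, ¬y3} — ¬y3 is true.
  2. {¬y5, y3} — ¬y5 is true.
  3. {¬y2, ¬y5} — ¬y5 is true.
  4. {¬y2, y8} — y8 is true.
  5. {y8, ¬y1} — y8 is true.
  6. {¬y7, y2, ¬y4} — ¬y7 is true.
  7. {y1, ¬y7, ¬y5} — y1 is true.
  8. {y4, y1, y6} — y1 is true.
  9. {y8, ¬y6} — y8 is true.
  10. {¬y3, y7} — ¬y3 is true.
  11. {y5, y6} — y6 is true.
  12. {y5, y8} — y8 is true.
  13. {¬y7, ¬y4} — ¬y7 is true.
  14. {y4, ¬y7, ¬y1} — ¬y7 is true.
  15. {¬y7, y1} — y1 is true.
  16. {y8, y6} — y8 is true.
  17. {y2, ¬y6, ¬y7} — ¬y7 is true.
  18. {¬y5, y1} — y1 is true.
  19. {y5, y7, ¬y2} — ¬y2 is true.
  20. {y6, y7, y5} — y6 is true.
  21. {y1, ¬y3, ¬y6} — y1 is true.
  22. {y8, y4} — y8 is true.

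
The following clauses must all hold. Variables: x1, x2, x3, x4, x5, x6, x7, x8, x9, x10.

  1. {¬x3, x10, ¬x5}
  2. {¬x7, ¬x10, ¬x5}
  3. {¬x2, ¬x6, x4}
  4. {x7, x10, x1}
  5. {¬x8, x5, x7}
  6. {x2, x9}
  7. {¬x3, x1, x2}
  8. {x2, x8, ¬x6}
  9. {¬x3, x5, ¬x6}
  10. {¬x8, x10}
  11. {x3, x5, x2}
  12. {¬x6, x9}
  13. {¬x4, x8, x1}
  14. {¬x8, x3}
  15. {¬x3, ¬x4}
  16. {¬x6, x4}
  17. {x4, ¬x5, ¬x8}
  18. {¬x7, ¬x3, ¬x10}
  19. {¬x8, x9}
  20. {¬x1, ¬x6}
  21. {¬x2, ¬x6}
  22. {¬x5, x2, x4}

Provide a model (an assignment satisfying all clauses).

x6 occurs only negated in the remaining clauses — set x6 = False.
x9 occurs only positively in the remaining clauses — set x9 = True.
Try x1 = True.
Set x2 = True and propagate.
Try x3 = False.
  then x8 is forced to False.
The remaining clauses are satisfied by x4 = True, x5 = True, x7 = False, x10 = False.

x1=T  x2=T  x3=F  x4=T  x5=T  x6=F  x7=F  x8=F  x9=T  x10=F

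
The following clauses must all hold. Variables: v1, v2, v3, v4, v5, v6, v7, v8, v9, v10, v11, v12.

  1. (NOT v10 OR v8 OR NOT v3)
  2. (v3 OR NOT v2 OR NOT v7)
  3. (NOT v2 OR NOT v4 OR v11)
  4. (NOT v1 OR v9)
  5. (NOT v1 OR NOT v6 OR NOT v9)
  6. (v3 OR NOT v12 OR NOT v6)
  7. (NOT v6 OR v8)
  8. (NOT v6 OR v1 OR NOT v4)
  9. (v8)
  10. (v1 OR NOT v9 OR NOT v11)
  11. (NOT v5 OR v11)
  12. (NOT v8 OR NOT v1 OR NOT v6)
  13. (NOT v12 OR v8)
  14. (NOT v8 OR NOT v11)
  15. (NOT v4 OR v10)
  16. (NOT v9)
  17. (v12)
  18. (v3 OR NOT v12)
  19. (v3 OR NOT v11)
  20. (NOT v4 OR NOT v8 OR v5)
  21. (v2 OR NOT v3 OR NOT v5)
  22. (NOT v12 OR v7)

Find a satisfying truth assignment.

v1=F  v2=T  v3=T  v4=F  v5=F  v6=F  v7=T  v8=T  v9=F  v10=T  v11=F  v12=T

Unit propagation: (v8) forces v8 = True.
The clause (NOT v11) is unit: v11 must be False.
Unit propagation: (NOT v5) forces v5 = False.
(NOT v9) is a unit clause, so v9 = False.
Unit propagation: (NOT v1) forces v1 = False.
(v12) is a unit clause, so v12 = True.
Unit propagation: (v3) forces v3 = True.
The clause (NOT v4) is unit: v4 must be False.
(v7) is a unit clause, so v7 = True.
v2, v6, v10 are now unconstrained; take v2 = True, v6 = False, v10 = True.
Every clause has at least one true literal under this assignment.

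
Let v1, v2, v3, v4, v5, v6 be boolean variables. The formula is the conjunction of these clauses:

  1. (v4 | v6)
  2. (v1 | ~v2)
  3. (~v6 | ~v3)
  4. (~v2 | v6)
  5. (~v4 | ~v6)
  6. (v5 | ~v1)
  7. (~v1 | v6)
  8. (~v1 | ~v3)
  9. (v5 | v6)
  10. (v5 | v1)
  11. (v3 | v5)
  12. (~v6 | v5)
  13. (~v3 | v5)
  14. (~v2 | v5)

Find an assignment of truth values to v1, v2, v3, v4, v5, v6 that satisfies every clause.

v1=False, v2=False, v3=True, v4=True, v5=True, v6=False

Check each clause:
  1. (v4 | v6) — v4 is true.
  2. (v1 | ~v2) — ~v2 is true.
  3. (~v6 | ~v3) — ~v6 is true.
  4. (~v2 | v6) — ~v2 is true.
  5. (~v6 | ~v4) — ~v6 is true.
  6. (~v1 | v5) — v5 is true.
  7. (~v1 | v6) — ~v1 is true.
  8. (~v3 | ~v1) — ~v1 is true.
  9. (v5 | v6) — v5 is true.
  10. (v1 | v5) — v5 is true.
  11. (v3 | v5) — v3 is true.
  12. (~v6 | v5) — ~v6 is true.
  13. (~v3 | v5) — v5 is true.
  14. (~v2 | v5) — v5 is true.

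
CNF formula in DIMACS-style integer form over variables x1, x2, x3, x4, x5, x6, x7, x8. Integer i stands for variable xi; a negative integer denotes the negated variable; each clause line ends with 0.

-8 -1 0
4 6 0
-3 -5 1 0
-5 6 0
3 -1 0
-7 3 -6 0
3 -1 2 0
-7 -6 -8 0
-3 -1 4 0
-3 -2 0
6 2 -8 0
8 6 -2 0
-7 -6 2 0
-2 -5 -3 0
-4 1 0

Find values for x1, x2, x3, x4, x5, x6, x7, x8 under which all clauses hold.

Pure literal: x5 appears only negated; assign x5 = False.
Pure literal: x7 appears only negated; assign x7 = False.
Set x1 = False and propagate.
  then x4 is forced to False.
  then x6 is forced to True.
Branch on x2: take x2 = False.
x3, x8 are now unconstrained; take x3 = False, x8 = True.
Check each clause:
  1. (NOT x1 OR NOT x8) — NOT x1 is true.
  2. (x6 OR x4) — x6 is true.
  3. (x1 OR NOT x5 OR NOT x3) — NOT x5 is true.
  4. (x6 OR NOT x5) — NOT x5 is true.
  5. (x3 OR NOT x1) — NOT x1 is true.
  6. (x3 OR NOT x6 OR NOT x7) — NOT x7 is true.
  7. (x2 OR NOT x1 OR x3) — NOT x1 is true.
  8. (NOT x8 OR NOT x7 OR NOT x6) — NOT x7 is true.
  9. (NOT x1 OR NOT x3 OR x4) — NOT x3 is true.
  10. (NOT x3 OR NOT x2) — NOT x3 is true.
  11. (x2 OR NOT x8 OR x6) — x6 is true.
  12. (NOT x2 OR x8 OR x6) — x8 is true.
  13. (NOT x7 OR NOT x6 OR x2) — NOT x7 is true.
  14. (NOT x5 OR NOT x2 OR NOT x3) — NOT x5 is true.
  15. (NOT x4 OR x1) — NOT x4 is true.

x1=F, x2=F, x3=F, x4=F, x5=F, x6=T, x7=F, x8=T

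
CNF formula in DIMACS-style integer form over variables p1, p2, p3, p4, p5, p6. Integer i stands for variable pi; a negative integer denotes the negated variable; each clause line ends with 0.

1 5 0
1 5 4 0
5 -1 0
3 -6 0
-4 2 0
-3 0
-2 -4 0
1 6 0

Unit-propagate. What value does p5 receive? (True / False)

Unit clause (NOT p3) sets p3 = False.
From (NOT p6 OR p3) and p3 = False: p6 = False.
In (p6 OR p1), p6 is now false; p1 must hold, so p1 = True.
From (p5 OR NOT p1) and p1 = True: p5 = True.

True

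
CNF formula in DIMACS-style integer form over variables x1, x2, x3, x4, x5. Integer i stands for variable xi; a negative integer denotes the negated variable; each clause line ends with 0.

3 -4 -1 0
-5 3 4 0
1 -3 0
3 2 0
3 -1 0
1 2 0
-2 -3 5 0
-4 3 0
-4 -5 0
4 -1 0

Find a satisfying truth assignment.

Try x1 = False.
  then x3 is forced to False.
  then x2 is forced to True.
  then x4 is forced to False.
  then x5 is forced to False.
Every clause has at least one true literal under this assignment.
Check each clause:
  1. (x3 \/ ~x1 \/ ~x4) — ~x4 is true.
  2. (x4 \/ x3 \/ ~x5) — ~x5 is true.
  3. (x1 \/ ~x3) — ~x3 is true.
  4. (x2 \/ x3) — x2 is true.
  5. (x3 \/ ~x1) — ~x1 is true.
  6. (x2 \/ x1) — x2 is true.
  7. (x5 \/ ~x3 \/ ~x2) — ~x3 is true.
  8. (~x4 \/ x3) — ~x4 is true.
  9. (~x4 \/ ~x5) — ~x5 is true.
  10. (~x1 \/ x4) — ~x1 is true.

x1 = False  x2 = True  x3 = False  x4 = False  x5 = False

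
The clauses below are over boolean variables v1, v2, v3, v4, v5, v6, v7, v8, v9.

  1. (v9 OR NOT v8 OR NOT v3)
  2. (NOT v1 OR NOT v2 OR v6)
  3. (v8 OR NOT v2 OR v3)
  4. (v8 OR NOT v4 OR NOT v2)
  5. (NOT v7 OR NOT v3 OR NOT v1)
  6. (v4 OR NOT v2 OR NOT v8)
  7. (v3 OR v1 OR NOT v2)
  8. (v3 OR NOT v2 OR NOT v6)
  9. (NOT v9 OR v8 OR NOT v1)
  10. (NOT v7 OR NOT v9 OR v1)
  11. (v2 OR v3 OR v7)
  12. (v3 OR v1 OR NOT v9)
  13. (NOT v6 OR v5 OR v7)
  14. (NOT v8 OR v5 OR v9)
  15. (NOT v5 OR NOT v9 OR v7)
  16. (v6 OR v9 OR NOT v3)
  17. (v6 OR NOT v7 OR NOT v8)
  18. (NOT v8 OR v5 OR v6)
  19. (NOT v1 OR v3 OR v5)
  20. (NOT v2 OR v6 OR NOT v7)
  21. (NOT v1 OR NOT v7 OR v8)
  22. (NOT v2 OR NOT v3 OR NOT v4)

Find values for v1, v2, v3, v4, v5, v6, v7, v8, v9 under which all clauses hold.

Branch on v1: take v1 = False.
The remaining clauses are satisfied by v2 = False, v3 = False, v4 = True, v5 = True, v6 = True, v7 = True, v8 = True, v9 = False.

v1=False, v2=False, v3=False, v4=True, v5=True, v6=True, v7=True, v8=True, v9=False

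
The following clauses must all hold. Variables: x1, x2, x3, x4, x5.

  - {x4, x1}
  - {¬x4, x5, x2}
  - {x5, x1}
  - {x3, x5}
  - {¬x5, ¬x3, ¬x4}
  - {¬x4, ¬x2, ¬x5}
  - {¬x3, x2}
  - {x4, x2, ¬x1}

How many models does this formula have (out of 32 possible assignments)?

6

The models are:
  x1=0 x2=0 x3=0 x4=1 x5=1
  x1=1 x2=0 x3=0 x4=1 x5=1
  x1=1 x2=1 x3=0 x4=0 x5=1
  x1=1 x2=1 x3=1 x4=0 x5=0
  x1=1 x2=1 x3=1 x4=0 x5=1
  x1=1 x2=1 x3=1 x4=1 x5=0
Count: 6.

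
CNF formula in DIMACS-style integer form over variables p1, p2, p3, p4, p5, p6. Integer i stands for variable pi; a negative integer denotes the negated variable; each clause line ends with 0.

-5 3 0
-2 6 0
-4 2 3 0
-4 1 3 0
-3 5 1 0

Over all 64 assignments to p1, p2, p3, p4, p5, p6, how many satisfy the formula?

25

Case analysis on p3 and p1:
  p3=1, p1=1: p4, p5 free; 3 ways for (p2,p6) × 2^2 = 12.
  p3=1, p1=0: p4 free; 3 ways for (p2,p5,p6) × 2^1 = 6.
  p3=0, p1=1: remaining (p2,p4,p5,p6) ∈ {(0,0,0,0); (0,0,0,1); (1,0,0,1); (1,1,0,1)} — 4.
  p3=0, p1=0: remaining (p2,p4,p5,p6) ∈ {(0,0,0,0); (0,0,0,1); (1,0,0,1)} — 3.
Total: 12 + 6 + 4 + 3 = 25.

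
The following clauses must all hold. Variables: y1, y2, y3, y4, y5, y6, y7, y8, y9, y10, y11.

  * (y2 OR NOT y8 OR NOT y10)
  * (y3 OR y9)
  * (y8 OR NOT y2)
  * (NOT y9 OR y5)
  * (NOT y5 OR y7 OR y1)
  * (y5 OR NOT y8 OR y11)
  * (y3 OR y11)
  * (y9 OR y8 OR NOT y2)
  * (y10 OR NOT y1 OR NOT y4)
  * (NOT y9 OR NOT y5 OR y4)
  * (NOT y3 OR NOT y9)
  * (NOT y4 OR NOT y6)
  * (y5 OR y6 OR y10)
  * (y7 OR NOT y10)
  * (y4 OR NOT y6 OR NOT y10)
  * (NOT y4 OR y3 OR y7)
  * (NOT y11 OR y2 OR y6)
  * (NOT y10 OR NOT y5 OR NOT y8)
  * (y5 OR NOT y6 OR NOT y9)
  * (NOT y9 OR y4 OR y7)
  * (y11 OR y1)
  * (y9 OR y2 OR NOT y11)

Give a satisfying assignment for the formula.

Pure literal: y7 appears only positively; assign y7 = True.
Set y1 = True and propagate.
Set y2 = False and propagate.
For the remaining variables, y3 = True, y4 = False, y5 = False, y6 = True, y8 = False, y9 = False, y10 = False, y11 = False works.

y1=1, y2=0, y3=1, y4=0, y5=0, y6=1, y7=1, y8=0, y9=0, y10=0, y11=0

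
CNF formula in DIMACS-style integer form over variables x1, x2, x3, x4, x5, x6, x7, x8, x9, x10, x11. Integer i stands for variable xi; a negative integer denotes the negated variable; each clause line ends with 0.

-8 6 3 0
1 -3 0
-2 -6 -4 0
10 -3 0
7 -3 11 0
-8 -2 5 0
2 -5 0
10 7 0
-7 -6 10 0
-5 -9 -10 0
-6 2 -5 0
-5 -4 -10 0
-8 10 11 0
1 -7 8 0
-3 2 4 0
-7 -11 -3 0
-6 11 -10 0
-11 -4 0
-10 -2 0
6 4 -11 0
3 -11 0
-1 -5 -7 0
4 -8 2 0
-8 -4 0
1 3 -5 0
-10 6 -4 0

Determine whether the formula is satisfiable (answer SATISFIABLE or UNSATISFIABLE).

Pure literal: x9 appears only negated; assign x9 = False.
Try x1 = True.
Branch on x2: take x2 = False.
  then x5 is forced to False.
The remaining clauses are satisfied by x3 = False, x4 = True, x6 = False, x7 = True, x8 = False, x10 = False, x11 = False.
So x1=T  x2=F  x3=F  x4=T  x5=F  x6=F  x7=T  x8=F  x9=F  x10=F  x11=F is a satisfying assignment.

SATISFIABLE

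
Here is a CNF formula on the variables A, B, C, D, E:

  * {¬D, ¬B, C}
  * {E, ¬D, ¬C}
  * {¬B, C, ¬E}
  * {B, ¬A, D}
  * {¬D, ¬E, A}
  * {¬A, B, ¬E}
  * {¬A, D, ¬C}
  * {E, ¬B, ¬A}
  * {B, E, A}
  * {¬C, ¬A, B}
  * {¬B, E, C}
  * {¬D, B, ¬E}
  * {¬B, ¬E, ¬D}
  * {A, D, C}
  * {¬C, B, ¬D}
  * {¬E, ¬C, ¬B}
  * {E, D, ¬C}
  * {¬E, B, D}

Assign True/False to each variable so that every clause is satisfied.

Set A = True and propagate.
Try B = False.
  then D is forced to True.
  then E is forced to False.
  then C is forced to False.
Every clause has at least one true literal under this assignment.

A = 1  B = 0  C = 0  D = 1  E = 0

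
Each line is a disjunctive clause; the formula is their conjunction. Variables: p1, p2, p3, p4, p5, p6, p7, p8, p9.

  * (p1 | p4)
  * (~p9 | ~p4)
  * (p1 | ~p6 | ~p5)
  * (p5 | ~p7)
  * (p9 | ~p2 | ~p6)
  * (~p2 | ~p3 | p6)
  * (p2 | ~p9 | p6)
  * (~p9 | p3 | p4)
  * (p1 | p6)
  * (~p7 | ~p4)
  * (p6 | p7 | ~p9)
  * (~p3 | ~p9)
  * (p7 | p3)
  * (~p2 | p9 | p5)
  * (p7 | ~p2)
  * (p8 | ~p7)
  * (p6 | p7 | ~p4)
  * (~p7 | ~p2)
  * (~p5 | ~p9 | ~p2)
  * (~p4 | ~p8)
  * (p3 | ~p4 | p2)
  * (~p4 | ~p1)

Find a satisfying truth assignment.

p1=T  p2=F  p3=T  p4=F  p5=F  p6=F  p7=F  p8=F  p9=F

Check each clause:
  1. (p4 | p1) — p1 is true.
  2. (~p9 | ~p4) — ~p4 is true.
  3. (p1 | ~p5 | ~p6) — p1 is true.
  4. (p5 | ~p7) — ~p7 is true.
  5. (~p2 | p9 | ~p6) — ~p6 is true.
  6. (~p2 | ~p3 | p6) — ~p2 is true.
  7. (~p9 | p6 | p2) — ~p9 is true.
  8. (~p9 | p4 | p3) — p3 is true.
  9. (p6 | p1) — p1 is true.
  10. (~p4 | ~p7) — ~p7 is true.
  11. (p7 | ~p9 | p6) — ~p9 is true.
  12. (~p3 | ~p9) — ~p9 is true.
  13. (p3 | p7) — p3 is true.
  14. (~p2 | p9 | p5) — ~p2 is true.
  15. (~p2 | p7) — ~p2 is true.
  16. (p8 | ~p7) — ~p7 is true.
  17. (~p4 | p7 | p6) — ~p4 is true.
  18. (~p2 | ~p7) — ~p7 is true.
  19. (~p2 | ~p9 | ~p5) — ~p5 is true.
  20. (~p8 | ~p4) — ~p8 is true.
  21. (p2 | p3 | ~p4) — p3 is true.
  22. (~p4 | ~p1) — ~p4 is true.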